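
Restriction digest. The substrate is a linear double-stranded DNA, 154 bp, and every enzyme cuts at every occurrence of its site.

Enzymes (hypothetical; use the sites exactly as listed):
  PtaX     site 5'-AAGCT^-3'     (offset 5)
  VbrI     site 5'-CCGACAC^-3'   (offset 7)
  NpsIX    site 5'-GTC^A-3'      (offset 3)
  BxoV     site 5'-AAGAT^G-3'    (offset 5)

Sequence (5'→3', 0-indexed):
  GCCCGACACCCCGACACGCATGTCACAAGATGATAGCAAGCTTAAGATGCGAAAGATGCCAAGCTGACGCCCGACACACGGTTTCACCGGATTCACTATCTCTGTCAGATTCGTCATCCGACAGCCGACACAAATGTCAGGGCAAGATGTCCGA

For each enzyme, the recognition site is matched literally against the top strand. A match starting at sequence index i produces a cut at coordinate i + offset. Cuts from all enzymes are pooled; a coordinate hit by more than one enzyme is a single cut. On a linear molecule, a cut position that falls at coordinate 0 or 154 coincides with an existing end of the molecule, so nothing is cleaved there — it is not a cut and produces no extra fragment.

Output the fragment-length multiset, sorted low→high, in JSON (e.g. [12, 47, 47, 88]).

Scan for sites:
  PtaX AAGCT/5: at [37, 60] ⇒ [42, 65]
  VbrI CCGACAC/7: at [2, 10, 70, 124] ⇒ [9, 17, 77, 131]
  NpsIX GTCA/3: at [21, 103, 112, 135] ⇒ [24, 106, 115, 138]
  BxoV AAGATG/5: at [26, 43, 52, 143] ⇒ [31, 48, 57, 148]

Pooled cuts: [9, 17, 24, 31, 42, 48, 57, 65, 77, 106, 115, 131, 138, 148]

Fragment lengths:
  [0,9): 9 bp
  [9,17): 8 bp
  [17,24): 7 bp
  [24,31): 7 bp
  [31,42): 11 bp
  [42,48): 6 bp
  [48,57): 9 bp
  [57,65): 8 bp
  [65,77): 12 bp
  [77,106): 29 bp
  [106,115): 9 bp
  [115,131): 16 bp
  [131,138): 7 bp
  [138,148): 10 bp
  [148,154): 6 bp

[6,6,7,7,7,8,8,9,9,9,10,11,12,16,29]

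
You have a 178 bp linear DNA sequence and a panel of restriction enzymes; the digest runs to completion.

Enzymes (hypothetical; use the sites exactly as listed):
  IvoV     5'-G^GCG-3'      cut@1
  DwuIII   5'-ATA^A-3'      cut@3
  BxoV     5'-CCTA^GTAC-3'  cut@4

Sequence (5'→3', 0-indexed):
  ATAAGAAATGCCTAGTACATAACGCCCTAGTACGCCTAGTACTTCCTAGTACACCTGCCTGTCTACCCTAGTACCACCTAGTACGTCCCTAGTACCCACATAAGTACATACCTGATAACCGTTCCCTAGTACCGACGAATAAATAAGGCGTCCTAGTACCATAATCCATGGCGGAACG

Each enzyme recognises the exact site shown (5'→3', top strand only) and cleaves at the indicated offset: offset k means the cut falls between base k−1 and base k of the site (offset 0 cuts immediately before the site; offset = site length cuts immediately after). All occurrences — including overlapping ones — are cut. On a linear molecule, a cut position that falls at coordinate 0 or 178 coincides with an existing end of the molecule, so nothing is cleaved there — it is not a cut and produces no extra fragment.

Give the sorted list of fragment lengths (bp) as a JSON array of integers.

[2,3,4,7,7,8,8,8,8,9,10,10,11,11,11,11,13,15,22]

Site scan:
  IvoV (GGCG, off=1): starts [146, 169] → cuts [147, 170]
  DwuIII (ATAA, off=3): starts [0, 18, 99, 114, 138, 142, 160] → cuts [3, 21, 102, 117, 141, 145, 163]
  BxoV (CCTAGTAC, off=4): starts [10, 25, 34, 44, 66, 76, 87, 124, 151] → cuts [14, 29, 38, 48, 70, 80, 91, 128, 155]

All cut coordinates (distinct, sorted): [3, 14, 21, 29, 38, 48, 70, 80, 91, 102, 117, 128, 141, 145, 147, 155, 163, 170]

Fragment lengths:
  [0,3): 3 bp
  [3,14): 11 bp
  [14,21): 7 bp
  [21,29): 8 bp
  [29,38): 9 bp
  [38,48): 10 bp
  [48,70): 22 bp
  [70,80): 10 bp
  [80,91): 11 bp
  [91,102): 11 bp
  [102,117): 15 bp
  [117,128): 11 bp
  [128,141): 13 bp
  [141,145): 4 bp
  [145,147): 2 bp
  [147,155): 8 bp
  [155,163): 8 bp
  [163,170): 7 bp
  [170,178): 8 bp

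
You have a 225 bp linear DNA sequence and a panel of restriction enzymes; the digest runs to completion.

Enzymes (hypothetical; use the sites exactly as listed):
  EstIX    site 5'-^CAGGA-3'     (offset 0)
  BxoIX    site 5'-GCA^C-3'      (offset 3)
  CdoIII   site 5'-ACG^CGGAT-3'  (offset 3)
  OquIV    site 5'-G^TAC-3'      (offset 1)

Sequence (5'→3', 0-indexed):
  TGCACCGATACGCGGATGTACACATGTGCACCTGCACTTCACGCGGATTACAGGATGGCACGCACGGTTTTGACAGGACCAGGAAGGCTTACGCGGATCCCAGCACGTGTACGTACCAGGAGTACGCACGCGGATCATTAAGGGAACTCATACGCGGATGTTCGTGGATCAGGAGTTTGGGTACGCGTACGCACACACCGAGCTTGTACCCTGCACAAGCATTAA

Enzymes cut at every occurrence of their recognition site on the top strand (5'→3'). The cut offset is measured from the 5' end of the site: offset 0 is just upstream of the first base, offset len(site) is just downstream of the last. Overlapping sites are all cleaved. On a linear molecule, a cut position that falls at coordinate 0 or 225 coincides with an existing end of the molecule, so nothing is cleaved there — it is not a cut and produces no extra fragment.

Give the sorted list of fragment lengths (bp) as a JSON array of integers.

Site scan:
  EstIX CAGGA/0: at [50, 73, 79, 116, 169] ⇒ [50, 73, 79, 116, 169]
  BxoIX GCAC/3: at [1, 27, 33, 57, 61, 102, 125, 190, 212] ⇒ [4, 30, 36, 60, 64, 105, 128, 193, 215]
  CdoIII ACGCGGAT/3: at [9, 40, 90, 127, 151] ⇒ [12, 43, 93, 130, 154]
  OquIV GTAC/1: at [17, 108, 112, 121, 180, 186, 205] ⇒ [18, 109, 113, 122, 181, 187, 206]

All cut coordinates (distinct, sorted): [4, 12, 18, 30, 36, 43, 50, 60, 64, 73, 79, 93, 105, 109, 113, 116, 122, 128, 130, 154, 169, 181, 187, 193, 206, 215]

Fragment lengths:
  [0,4): 4 bp
  [4,12): 8 bp
  [12,18): 6 bp
  [18,30): 12 bp
  [30,36): 6 bp
  [36,43): 7 bp
  [43,50): 7 bp
  [50,60): 10 bp
  [60,64): 4 bp
  [64,73): 9 bp
  [73,79): 6 bp
  [79,93): 14 bp
  [93,105): 12 bp
  [105,109): 4 bp
  [109,113): 4 bp
  [113,116): 3 bp
  [116,122): 6 bp
  [122,128): 6 bp
  [128,130): 2 bp
  [130,154): 24 bp
  [154,169): 15 bp
  [169,181): 12 bp
  [181,187): 6 bp
  [187,193): 6 bp
  [193,206): 13 bp
  [206,215): 9 bp
  [215,225): 10 bp

[2,3,4,4,4,4,6,6,6,6,6,6,6,7,7,8,9,9,10,10,12,12,12,13,14,15,24]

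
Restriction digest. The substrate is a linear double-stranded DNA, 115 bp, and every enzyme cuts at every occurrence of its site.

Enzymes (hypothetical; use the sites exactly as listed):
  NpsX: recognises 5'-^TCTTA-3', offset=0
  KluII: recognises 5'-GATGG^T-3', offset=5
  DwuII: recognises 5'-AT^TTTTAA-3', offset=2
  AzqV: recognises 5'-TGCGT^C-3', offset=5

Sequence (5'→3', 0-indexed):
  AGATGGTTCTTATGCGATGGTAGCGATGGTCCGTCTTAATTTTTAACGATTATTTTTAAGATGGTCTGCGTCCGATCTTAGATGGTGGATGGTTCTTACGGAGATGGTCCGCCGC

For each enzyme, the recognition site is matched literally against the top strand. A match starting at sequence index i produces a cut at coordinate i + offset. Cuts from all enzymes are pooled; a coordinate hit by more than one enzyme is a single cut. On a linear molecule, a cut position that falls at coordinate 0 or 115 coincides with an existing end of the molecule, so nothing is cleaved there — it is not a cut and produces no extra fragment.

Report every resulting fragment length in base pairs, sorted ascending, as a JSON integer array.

[1,1,4,4,6,7,7,7,8,9,10,11,13,13,14]

Per-enzyme occurrences:
  NpsX TCTTA/0: at [7, 33, 75, 93] ⇒ [7, 33, 75, 93]
  KluII GATGGT/5: at [1, 15, 24, 59, 80, 87, 102] ⇒ [6, 20, 29, 64, 85, 92, 107]
  DwuII ATTTTTAA/2: at [38, 51] ⇒ [40, 53]
  AzqV TGCGTC/5: at [66] ⇒ [71]

Pooled cuts: [6, 7, 20, 29, 33, 40, 53, 64, 71, 75, 85, 92, 93, 107]

Fragment lengths:
  [0,6): 6 bp
  [6,7): 1 bp
  [7,20): 13 bp
  [20,29): 9 bp
  [29,33): 4 bp
  [33,40): 7 bp
  [40,53): 13 bp
  [53,64): 11 bp
  [64,71): 7 bp
  [71,75): 4 bp
  [75,85): 10 bp
  [85,92): 7 bp
  [92,93): 1 bp
  [93,107): 14 bp
  [107,115): 8 bp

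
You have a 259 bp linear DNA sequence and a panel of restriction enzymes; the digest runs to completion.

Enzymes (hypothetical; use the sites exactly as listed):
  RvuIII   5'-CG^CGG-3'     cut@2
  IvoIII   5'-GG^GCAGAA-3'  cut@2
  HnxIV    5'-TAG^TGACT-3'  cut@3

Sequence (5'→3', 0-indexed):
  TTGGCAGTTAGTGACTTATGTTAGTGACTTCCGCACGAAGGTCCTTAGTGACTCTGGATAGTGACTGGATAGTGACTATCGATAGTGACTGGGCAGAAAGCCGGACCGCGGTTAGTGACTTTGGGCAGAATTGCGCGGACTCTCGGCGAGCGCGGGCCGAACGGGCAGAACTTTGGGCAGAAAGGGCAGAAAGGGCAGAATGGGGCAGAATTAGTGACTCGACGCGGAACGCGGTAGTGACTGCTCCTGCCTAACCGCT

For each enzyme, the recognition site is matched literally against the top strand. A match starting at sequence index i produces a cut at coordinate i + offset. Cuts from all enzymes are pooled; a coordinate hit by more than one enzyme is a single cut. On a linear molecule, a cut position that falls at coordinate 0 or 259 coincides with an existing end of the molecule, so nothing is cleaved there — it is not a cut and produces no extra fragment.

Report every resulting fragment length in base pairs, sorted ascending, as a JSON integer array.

[6,7,7,7,9,9,9,10,10,10,11,11,11,12,12,13,13,13,16,17,22,24]

Scan for sites:
  RvuIII (CGCGG, off=2): starts [106, 133, 150, 222, 229] → cuts [108, 135, 152, 224, 231]
  IvoIII (GGGCAGAA, off=2): starts [90, 122, 162, 174, 183, 192, 202] → cuts [92, 124, 164, 176, 185, 194, 204]
  HnxIV (TAGTGACT, off=3): starts [8, 21, 45, 58, 69, 82, 112, 211, 234] → cuts [11, 24, 48, 61, 72, 85, 115, 214, 237]

Pooled cuts: [11, 24, 48, 61, 72, 85, 92, 108, 115, 124, 135, 152, 164, 176, 185, 194, 204, 214, 224, 231, 237]

Fragments:
  [0,11): 11 bp
  [11,24): 13 bp
  [24,48): 24 bp
  [48,61): 13 bp
  [61,72): 11 bp
  [72,85): 13 bp
  [85,92): 7 bp
  [92,108): 16 bp
  [108,115): 7 bp
  [115,124): 9 bp
  [124,135): 11 bp
  [135,152): 17 bp
  [152,164): 12 bp
  [164,176): 12 bp
  [176,185): 9 bp
  [185,194): 9 bp
  [194,204): 10 bp
  [204,214): 10 bp
  [214,224): 10 bp
  [224,231): 7 bp
  [231,237): 6 bp
  [237,259): 22 bp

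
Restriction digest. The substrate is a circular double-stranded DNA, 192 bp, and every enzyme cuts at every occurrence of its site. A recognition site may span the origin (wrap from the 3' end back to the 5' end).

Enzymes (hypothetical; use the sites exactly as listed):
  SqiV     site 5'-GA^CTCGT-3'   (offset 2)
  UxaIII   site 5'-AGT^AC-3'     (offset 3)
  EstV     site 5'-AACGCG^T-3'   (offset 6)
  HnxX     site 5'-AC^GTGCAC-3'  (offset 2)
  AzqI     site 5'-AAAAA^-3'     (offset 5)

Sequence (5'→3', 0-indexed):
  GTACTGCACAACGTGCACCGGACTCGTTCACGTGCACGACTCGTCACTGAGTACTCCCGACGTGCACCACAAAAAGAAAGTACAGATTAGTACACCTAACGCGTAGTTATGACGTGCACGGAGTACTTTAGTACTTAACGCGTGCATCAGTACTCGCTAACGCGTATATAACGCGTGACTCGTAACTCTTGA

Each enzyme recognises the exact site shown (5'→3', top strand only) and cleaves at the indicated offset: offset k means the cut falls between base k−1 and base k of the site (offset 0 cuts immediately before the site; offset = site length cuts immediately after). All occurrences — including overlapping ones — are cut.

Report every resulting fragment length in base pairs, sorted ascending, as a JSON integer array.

[3,6,8,8,9,9,9,10,10,10,10,10,11,11,12,13,13,14,16]

Site scan:
  SqiV (GACTCGT, off=2): starts [20, 37, 176] → cuts [22, 39, 178]
  UxaIII (AGTAC, off=3): starts [49, 78, 88, 121, 129, 148, 191] → cuts [2, 52, 81, 91, 124, 132, 151]
  EstV (AACGCGT, off=6): starts [97, 136, 158, 169] → cuts [103, 142, 164, 175]
  HnxX (ACGTGCAC, off=2): starts [10, 29, 59, 111] → cuts [12, 31, 61, 113]
  AzqI (AAAAA, off=5): starts [70] → cuts [75]

Pooled cuts: [2, 12, 22, 31, 39, 52, 61, 75, 81, 91, 103, 113, 124, 132, 142, 151, 164, 175, 178]

Fragments:
  2→12: 10 bp
  12→22: 10 bp
  22→31: 9 bp
  31→39: 8 bp
  39→52: 13 bp
  52→61: 9 bp
  61→75: 14 bp
  75→81: 6 bp
  81→91: 10 bp
  91→103: 12 bp
  103→113: 10 bp
  113→124: 11 bp
  124→132: 8 bp
  132→142: 10 bp
  142→151: 9 bp
  151→164: 13 bp
  164→175: 11 bp
  175→178: 3 bp
  178→2 (wrap): 192-178+2 = 16 bp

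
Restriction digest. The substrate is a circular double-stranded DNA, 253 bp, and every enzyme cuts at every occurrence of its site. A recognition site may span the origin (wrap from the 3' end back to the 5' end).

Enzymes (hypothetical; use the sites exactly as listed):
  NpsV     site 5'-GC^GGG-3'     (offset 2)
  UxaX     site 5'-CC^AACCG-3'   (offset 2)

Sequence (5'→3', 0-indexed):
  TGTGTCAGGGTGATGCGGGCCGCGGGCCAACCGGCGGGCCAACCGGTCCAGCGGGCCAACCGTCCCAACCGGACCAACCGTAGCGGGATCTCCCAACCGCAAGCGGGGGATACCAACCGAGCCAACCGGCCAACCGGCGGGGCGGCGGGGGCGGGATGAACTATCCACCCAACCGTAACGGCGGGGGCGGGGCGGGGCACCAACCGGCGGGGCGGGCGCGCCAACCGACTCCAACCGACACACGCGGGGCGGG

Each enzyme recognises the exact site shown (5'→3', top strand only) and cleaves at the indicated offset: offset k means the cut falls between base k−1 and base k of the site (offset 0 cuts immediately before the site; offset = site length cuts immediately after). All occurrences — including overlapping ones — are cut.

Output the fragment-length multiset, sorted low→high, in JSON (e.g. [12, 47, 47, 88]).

Site scan:
  NpsV GCGGG/2: at [14, 21, 33, 50, 82, 102, 136, 144, 150, 180, 186, 191, 206, 211, 243, 248] ⇒ [16, 23, 35, 52, 84, 104, 138, 146, 152, 182, 188, 193, 208, 213, 245, 250]
  UxaX CCAACCG/2: at [26, 38, 55, 64, 73, 92, 112, 121, 129, 168, 199, 220, 230] ⇒ [28, 40, 57, 66, 75, 94, 114, 123, 131, 170, 201, 222, 232]

All cut coordinates (distinct, sorted): [16, 23, 28, 35, 40, 52, 57, 66, 75, 84, 94, 104, 114, 123, 131, 138, 146, 152, 170, 182, 188, 193, 201, 208, 213, 222, 232, 245, 250]

Fragments:
  16→23: 7 bp
  23→28: 5 bp
  28→35: 7 bp
  35→40: 5 bp
  40→52: 12 bp
  52→57: 5 bp
  57→66: 9 bp
  66→75: 9 bp
  75→84: 9 bp
  84→94: 10 bp
  94→104: 10 bp
  104→114: 10 bp
  114→123: 9 bp
  123→131: 8 bp
  131→138: 7 bp
  138→146: 8 bp
  146→152: 6 bp
  152→170: 18 bp
  170→182: 12 bp
  182→188: 6 bp
  188→193: 5 bp
  193→201: 8 bp
  201→208: 7 bp
  208→213: 5 bp
  213→222: 9 bp
  222→232: 10 bp
  232→245: 13 bp
  245→250: 5 bp
  250→16 (wrap): 253-250+16 = 19 bp

[5,5,5,5,5,5,6,6,7,7,7,7,8,8,8,9,9,9,9,9,10,10,10,10,12,12,13,18,19]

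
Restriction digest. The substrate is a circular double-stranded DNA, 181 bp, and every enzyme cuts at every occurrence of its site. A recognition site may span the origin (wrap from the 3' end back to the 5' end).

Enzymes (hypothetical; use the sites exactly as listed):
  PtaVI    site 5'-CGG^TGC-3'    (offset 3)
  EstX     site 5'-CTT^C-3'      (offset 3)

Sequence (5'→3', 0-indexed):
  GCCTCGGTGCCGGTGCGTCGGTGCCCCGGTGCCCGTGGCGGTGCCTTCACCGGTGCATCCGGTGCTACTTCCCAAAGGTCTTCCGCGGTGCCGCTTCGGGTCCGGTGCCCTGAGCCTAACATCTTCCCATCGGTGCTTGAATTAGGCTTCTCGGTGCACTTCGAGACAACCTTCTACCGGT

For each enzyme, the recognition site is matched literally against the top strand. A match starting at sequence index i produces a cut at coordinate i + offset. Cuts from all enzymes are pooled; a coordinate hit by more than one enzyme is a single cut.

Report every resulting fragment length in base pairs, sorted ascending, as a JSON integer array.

[5,6,6,6,6,7,7,8,8,8,8,8,8,9,9,12,12,12,16,20]

Scan for sites:
  PtaVI (CGGTGC, off=3): starts [4, 10, 18, 26, 38, 50, 59, 85, 102, 130, 151, 177] → cuts [7, 13, 21, 29, 41, 53, 62, 88, 105, 133, 154, 180]
  EstX (CTTC, off=3): starts [44, 67, 79, 93, 122, 146, 158, 170] → cuts [47, 70, 82, 96, 125, 149, 161, 173]

All cut coordinates (distinct, sorted): [7, 13, 21, 29, 41, 47, 53, 62, 70, 82, 88, 96, 105, 125, 133, 149, 154, 161, 173, 180]

Fragments:
  7→13: 6 bp
  13→21: 8 bp
  21→29: 8 bp
  29→41: 12 bp
  41→47: 6 bp
  47→53: 6 bp
  53→62: 9 bp
  62→70: 8 bp
  70→82: 12 bp
  82→88: 6 bp
  88→96: 8 bp
  96→105: 9 bp
  105→125: 20 bp
  125→133: 8 bp
  133→149: 16 bp
  149→154: 5 bp
  154→161: 7 bp
  161→173: 12 bp
  173→180: 7 bp
  180→7 (wrap): 181-180+7 = 8 bp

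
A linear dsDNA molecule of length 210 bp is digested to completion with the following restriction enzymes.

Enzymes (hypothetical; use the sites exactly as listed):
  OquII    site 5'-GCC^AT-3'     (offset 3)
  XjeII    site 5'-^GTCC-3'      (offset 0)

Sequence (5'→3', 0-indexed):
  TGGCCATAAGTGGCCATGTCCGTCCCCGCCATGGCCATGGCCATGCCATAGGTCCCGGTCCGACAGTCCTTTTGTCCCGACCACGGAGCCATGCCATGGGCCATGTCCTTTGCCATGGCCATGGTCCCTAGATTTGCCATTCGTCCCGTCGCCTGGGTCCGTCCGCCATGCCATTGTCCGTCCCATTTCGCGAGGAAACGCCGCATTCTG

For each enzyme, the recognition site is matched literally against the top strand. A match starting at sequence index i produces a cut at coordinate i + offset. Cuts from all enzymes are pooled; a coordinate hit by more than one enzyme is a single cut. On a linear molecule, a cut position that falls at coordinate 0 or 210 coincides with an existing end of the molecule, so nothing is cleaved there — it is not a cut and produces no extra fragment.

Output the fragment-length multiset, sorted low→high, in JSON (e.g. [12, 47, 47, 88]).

Site scan:
  OquII (GCCAT, off=3): starts [2, 12, 27, 33, 39, 44, 87, 92, 99, 111, 117, 135, 164, 169] → cuts [5, 15, 30, 36, 42, 47, 90, 95, 102, 114, 120, 138, 167, 172]
  XjeII (GTCC, off=0): starts [17, 21, 51, 57, 65, 73, 104, 123, 142, 156, 160, 175, 179] → cuts [17, 21, 51, 57, 65, 73, 104, 123, 142, 156, 160, 175, 179]

All cut coordinates (distinct, sorted): [5, 15, 17, 21, 30, 36, 42, 47, 51, 57, 65, 73, 90, 95, 102, 104, 114, 120, 123, 138, 142, 156, 160, 167, 172, 175, 179]

Fragment lengths:
  [0,5): 5 bp
  [5,15): 10 bp
  [15,17): 2 bp
  [17,21): 4 bp
  [21,30): 9 bp
  [30,36): 6 bp
  [36,42): 6 bp
  [42,47): 5 bp
  [47,51): 4 bp
  [51,57): 6 bp
  [57,65): 8 bp
  [65,73): 8 bp
  [73,90): 17 bp
  [90,95): 5 bp
  [95,102): 7 bp
  [102,104): 2 bp
  [104,114): 10 bp
  [114,120): 6 bp
  [120,123): 3 bp
  [123,138): 15 bp
  [138,142): 4 bp
  [142,156): 14 bp
  [156,160): 4 bp
  [160,167): 7 bp
  [167,172): 5 bp
  [172,175): 3 bp
  [175,179): 4 bp
  [179,210): 31 bp

[2,2,3,3,4,4,4,4,4,5,5,5,5,6,6,6,6,7,7,8,8,9,10,10,14,15,17,31]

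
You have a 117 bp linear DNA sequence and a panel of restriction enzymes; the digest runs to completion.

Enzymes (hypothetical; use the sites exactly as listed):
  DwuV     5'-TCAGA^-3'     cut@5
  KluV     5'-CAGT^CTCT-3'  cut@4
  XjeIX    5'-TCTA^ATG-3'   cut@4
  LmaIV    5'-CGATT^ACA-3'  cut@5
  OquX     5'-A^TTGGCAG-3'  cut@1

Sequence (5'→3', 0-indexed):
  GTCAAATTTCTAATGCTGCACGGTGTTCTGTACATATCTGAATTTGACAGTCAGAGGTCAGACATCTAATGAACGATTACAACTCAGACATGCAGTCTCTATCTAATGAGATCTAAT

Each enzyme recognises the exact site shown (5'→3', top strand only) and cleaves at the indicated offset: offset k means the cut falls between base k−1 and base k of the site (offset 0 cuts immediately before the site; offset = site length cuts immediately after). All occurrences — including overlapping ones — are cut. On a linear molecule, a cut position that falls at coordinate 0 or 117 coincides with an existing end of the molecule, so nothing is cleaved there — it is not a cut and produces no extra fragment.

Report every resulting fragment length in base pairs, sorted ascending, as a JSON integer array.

[6,7,8,9,10,10,12,12,43]

Scan for sites:
  DwuV TCAGA/5: at [50, 57, 83] ⇒ [55, 62, 88]
  KluV CAGTCTCT/4: at [92] ⇒ [96]
  XjeIX TCTAATG/4: at [8, 64, 101] ⇒ [12, 68, 105]
  LmaIV CGATTACA/5: at [73] ⇒ [78]
  OquX (ATTGGCAG, off=1): no sites

Pooled cuts: [12, 55, 62, 68, 78, 88, 96, 105]

Fragments:
  [0,12): 12 bp
  [12,55): 43 bp
  [55,62): 7 bp
  [62,68): 6 bp
  [68,78): 10 bp
  [78,88): 10 bp
  [88,96): 8 bp
  [96,105): 9 bp
  [105,117): 12 bp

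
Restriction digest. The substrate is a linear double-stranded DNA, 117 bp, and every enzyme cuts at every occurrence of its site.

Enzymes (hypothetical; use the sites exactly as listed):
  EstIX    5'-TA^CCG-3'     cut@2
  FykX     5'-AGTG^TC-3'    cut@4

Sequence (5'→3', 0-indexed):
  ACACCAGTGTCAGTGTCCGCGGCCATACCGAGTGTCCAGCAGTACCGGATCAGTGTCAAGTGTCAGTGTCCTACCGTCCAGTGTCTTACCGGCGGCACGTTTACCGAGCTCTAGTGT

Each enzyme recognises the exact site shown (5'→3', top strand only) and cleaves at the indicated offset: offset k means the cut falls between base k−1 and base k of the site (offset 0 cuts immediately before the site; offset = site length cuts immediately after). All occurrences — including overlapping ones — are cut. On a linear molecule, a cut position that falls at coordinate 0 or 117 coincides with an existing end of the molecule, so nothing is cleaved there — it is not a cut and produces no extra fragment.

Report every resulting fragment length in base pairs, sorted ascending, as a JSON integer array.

Site scan:
  EstIX TACCG/2: at [25, 42, 71, 86, 101] ⇒ [27, 44, 73, 88, 103]
  FykX AGTGTC/4: at [5, 11, 30, 51, 58, 64, 79] ⇒ [9, 15, 34, 55, 62, 68, 83]

Pooled cuts: [9, 15, 27, 34, 44, 55, 62, 68, 73, 83, 88, 103]

Fragment lengths:
  [0,9): 9 bp
  [9,15): 6 bp
  [15,27): 12 bp
  [27,34): 7 bp
  [34,44): 10 bp
  [44,55): 11 bp
  [55,62): 7 bp
  [62,68): 6 bp
  [68,73): 5 bp
  [73,83): 10 bp
  [83,88): 5 bp
  [88,103): 15 bp
  [103,117): 14 bp

[5,5,6,6,7,7,9,10,10,11,12,14,15]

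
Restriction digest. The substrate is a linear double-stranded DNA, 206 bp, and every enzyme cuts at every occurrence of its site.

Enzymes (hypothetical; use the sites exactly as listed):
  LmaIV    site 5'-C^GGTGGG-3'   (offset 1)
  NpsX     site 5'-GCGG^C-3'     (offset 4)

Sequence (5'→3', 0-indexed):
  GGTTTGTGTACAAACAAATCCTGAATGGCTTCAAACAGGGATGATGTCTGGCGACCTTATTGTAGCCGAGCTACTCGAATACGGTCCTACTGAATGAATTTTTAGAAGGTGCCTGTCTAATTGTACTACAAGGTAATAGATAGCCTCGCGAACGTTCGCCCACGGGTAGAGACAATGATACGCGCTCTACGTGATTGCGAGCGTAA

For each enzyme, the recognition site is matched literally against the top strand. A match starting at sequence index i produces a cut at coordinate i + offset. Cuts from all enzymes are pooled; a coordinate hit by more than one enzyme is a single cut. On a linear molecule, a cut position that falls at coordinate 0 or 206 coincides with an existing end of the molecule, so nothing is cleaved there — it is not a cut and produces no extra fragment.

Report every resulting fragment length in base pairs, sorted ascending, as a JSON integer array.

[206]

Per-enzyme occurrences:
  LmaIV (CGGTGGG, off=1): no sites
  NpsX (GCGGC, off=4): no sites

Pooled cuts: ∅

Fragments:
  no cuts → one linear fragment of 206 bp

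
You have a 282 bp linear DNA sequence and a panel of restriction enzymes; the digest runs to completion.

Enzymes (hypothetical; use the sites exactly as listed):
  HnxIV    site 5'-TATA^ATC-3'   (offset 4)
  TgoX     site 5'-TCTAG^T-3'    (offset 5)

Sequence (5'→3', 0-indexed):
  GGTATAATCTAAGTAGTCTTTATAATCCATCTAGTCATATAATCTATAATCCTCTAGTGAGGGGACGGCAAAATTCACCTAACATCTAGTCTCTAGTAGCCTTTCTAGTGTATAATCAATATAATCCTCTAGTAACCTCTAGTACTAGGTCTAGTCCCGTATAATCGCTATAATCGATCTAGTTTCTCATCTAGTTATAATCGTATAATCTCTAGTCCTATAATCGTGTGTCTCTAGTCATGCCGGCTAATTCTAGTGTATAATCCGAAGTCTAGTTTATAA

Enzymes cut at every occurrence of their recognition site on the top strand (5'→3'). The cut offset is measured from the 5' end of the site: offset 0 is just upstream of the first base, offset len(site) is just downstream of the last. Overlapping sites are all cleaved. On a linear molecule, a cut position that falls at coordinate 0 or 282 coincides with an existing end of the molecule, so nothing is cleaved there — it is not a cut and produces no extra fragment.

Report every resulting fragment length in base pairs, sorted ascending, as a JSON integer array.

[5,6,6,6,7,7,7,7,7,8,8,9,9,9,9,9,10,10,10,12,12,12,13,15,18,19,32]

Per-enzyme occurrences:
  HnxIV (TATAATC, off=4): starts [2, 20, 37, 44, 110, 119, 159, 168, 195, 203, 218, 258] → cuts [6, 24, 41, 48, 114, 123, 163, 172, 199, 207, 222, 262]
  TgoX (TCTAGT, off=5): starts [29, 52, 84, 91, 103, 127, 137, 149, 177, 189, 210, 232, 251, 270] → cuts [34, 57, 89, 96, 108, 132, 142, 154, 182, 194, 215, 237, 256, 275]

All cut coordinates (distinct, sorted): [6, 24, 34, 41, 48, 57, 89, 96, 108, 114, 123, 132, 142, 154, 163, 172, 182, 194, 199, 207, 215, 222, 237, 256, 262, 275]

Fragment lengths:
  [0,6): 6 bp
  [6,24): 18 bp
  [24,34): 10 bp
  [34,41): 7 bp
  [41,48): 7 bp
  [48,57): 9 bp
  [57,89): 32 bp
  [89,96): 7 bp
  [96,108): 12 bp
  [108,114): 6 bp
  [114,123): 9 bp
  [123,132): 9 bp
  [132,142): 10 bp
  [142,154): 12 bp
  [154,163): 9 bp
  [163,172): 9 bp
  [172,182): 10 bp
  [182,194): 12 bp
  [194,199): 5 bp
  [199,207): 8 bp
  [207,215): 8 bp
  [215,222): 7 bp
  [222,237): 15 bp
  [237,256): 19 bp
  [256,262): 6 bp
  [262,275): 13 bp
  [275,282): 7 bp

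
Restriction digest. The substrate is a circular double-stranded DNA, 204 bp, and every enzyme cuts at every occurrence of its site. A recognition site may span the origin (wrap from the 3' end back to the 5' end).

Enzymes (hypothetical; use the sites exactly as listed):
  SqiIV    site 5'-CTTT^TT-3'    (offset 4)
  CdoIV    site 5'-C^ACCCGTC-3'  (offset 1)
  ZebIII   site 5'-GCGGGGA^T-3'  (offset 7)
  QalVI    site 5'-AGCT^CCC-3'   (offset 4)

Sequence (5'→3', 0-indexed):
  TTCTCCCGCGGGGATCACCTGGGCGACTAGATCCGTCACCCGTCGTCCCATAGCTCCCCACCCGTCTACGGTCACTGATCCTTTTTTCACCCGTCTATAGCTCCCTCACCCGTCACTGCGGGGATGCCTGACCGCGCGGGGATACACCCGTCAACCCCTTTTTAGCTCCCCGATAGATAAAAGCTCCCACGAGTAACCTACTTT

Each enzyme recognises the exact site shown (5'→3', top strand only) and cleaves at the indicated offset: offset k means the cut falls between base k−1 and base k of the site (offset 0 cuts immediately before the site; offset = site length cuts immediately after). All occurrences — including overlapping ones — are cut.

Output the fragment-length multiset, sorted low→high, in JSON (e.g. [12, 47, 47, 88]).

Scan for sites:
  SqiIV (CTTTTT, off=4): starts [80, 157, 200] → cuts [0, 84, 161]
  CdoIV (CACCCGTC, off=1): starts [36, 58, 87, 106, 144] → cuts [37, 59, 88, 107, 145]
  ZebIII (GCGGGGAT, off=7): starts [7, 117, 135] → cuts [14, 124, 142]
  QalVI (AGCTCCC, off=4): starts [51, 98, 163, 181] → cuts [55, 102, 167, 185]

All cut coordinates (distinct, sorted): [0, 14, 37, 55, 59, 84, 88, 102, 107, 124, 142, 145, 161, 167, 185]

Fragment lengths:
  0→14: 14 bp
  14→37: 23 bp
  37→55: 18 bp
  55→59: 4 bp
  59→84: 25 bp
  84→88: 4 bp
  88→102: 14 bp
  102→107: 5 bp
  107→124: 17 bp
  124→142: 18 bp
  142→145: 3 bp
  145→161: 16 bp
  161→167: 6 bp
  167→185: 18 bp
  185→0 (wrap): 204-185+0 = 19 bp

[3,4,4,5,6,14,14,16,17,18,18,18,19,23,25]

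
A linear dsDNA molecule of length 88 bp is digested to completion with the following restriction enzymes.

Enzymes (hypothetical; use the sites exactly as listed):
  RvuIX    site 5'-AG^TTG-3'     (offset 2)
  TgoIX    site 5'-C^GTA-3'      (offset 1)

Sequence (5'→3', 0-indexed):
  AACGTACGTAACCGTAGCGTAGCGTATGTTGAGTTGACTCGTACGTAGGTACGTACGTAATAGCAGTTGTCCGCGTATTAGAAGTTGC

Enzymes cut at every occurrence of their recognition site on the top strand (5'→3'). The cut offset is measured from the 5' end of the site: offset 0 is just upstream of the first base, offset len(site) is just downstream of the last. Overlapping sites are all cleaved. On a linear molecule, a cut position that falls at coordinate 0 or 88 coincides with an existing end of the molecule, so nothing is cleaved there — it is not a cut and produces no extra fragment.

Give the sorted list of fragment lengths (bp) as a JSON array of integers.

[3,4,4,4,4,5,5,6,7,8,8,10,10,10]

Scan for sites:
  RvuIX (AGTTG, off=2): starts [31, 64, 82] → cuts [33, 66, 84]
  TgoIX (CGTA, off=1): starts [2, 6, 12, 17, 22, 39, 43, 51, 55, 73] → cuts [3, 7, 13, 18, 23, 40, 44, 52, 56, 74]

All cut coordinates (distinct, sorted): [3, 7, 13, 18, 23, 33, 40, 44, 52, 56, 66, 74, 84]

Fragment lengths:
  [0,3): 3 bp
  [3,7): 4 bp
  [7,13): 6 bp
  [13,18): 5 bp
  [18,23): 5 bp
  [23,33): 10 bp
  [33,40): 7 bp
  [40,44): 4 bp
  [44,52): 8 bp
  [52,56): 4 bp
  [56,66): 10 bp
  [66,74): 8 bp
  [74,84): 10 bp
  [84,88): 4 bp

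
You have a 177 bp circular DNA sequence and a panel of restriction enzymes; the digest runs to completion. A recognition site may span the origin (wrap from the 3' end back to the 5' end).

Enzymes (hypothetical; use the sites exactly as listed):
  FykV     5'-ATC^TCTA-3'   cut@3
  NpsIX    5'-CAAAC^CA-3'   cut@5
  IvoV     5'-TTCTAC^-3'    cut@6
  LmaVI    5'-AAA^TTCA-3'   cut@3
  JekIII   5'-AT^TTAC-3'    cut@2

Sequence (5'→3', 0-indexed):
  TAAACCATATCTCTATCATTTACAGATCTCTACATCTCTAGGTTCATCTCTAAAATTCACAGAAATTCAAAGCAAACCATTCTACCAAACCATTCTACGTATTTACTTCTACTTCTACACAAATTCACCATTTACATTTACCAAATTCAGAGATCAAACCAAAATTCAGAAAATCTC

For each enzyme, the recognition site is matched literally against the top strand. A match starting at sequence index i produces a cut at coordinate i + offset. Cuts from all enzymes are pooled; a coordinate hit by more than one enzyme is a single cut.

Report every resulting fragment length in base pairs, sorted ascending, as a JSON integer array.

Site scan:
  FykV (ATCTCTA, off=3): starts [8, 25, 33, 45, 172] → cuts [11, 28, 36, 48, 175]
  NpsIX (CAAACCA, off=5): starts [72, 85, 154] → cuts [77, 90, 159]
  IvoV (TTCTAC, off=6): starts [79, 92, 106, 112] → cuts [85, 98, 112, 118]
  LmaVI (AAATTCA, off=3): starts [52, 62, 120, 142, 161] → cuts [55, 65, 123, 145, 164]
  JekIII (ATTTAC, off=2): starts [17, 100, 129, 135] → cuts [19, 102, 131, 137]

Pooled cuts: [11, 19, 28, 36, 48, 55, 65, 77, 85, 90, 98, 102, 112, 118, 123, 131, 137, 145, 159, 164, 175]

Fragment lengths:
  11→19: 8 bp
  19→28: 9 bp
  28→36: 8 bp
  36→48: 12 bp
  48→55: 7 bp
  55→65: 10 bp
  65→77: 12 bp
  77→85: 8 bp
  85→90: 5 bp
  90→98: 8 bp
  98→102: 4 bp
  102→112: 10 bp
  112→118: 6 bp
  118→123: 5 bp
  123→131: 8 bp
  131→137: 6 bp
  137→145: 8 bp
  145→159: 14 bp
  159→164: 5 bp
  164→175: 11 bp
  175→11 (wrap): 177-175+11 = 13 bp

[4,5,5,5,6,6,7,8,8,8,8,8,8,9,10,10,11,12,12,13,14]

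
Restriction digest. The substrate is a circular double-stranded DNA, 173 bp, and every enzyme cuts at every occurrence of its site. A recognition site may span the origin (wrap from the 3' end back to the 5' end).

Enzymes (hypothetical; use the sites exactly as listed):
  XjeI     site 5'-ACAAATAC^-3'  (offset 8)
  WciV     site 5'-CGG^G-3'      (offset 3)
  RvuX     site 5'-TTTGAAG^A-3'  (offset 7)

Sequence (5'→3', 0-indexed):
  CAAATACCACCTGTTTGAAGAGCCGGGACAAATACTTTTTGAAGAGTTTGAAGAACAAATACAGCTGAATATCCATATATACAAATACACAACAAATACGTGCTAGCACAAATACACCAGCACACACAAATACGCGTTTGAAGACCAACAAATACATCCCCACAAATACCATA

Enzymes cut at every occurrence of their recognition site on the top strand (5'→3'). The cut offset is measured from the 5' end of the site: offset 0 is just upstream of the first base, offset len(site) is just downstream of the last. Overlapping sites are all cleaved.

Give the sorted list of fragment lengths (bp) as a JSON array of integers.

Scan for sites:
  XjeI ACAAATAC/8: at [27, 54, 80, 91, 107, 125, 147, 161, 172] ⇒ [7, 35, 62, 88, 99, 115, 133, 155, 169]
  WciV CGGG/3: at [23] ⇒ [26]
  RvuX TTTGAAGA/7: at [13, 37, 46, 136] ⇒ [20, 44, 53, 143]

All cut coordinates (distinct, sorted): [7, 20, 26, 35, 44, 53, 62, 88, 99, 115, 133, 143, 155, 169]

Fragments:
  7→20: 13 bp
  20→26: 6 bp
  26→35: 9 bp
  35→44: 9 bp
  44→53: 9 bp
  53→62: 9 bp
  62→88: 26 bp
  88→99: 11 bp
  99→115: 16 bp
  115→133: 18 bp
  133→143: 10 bp
  143→155: 12 bp
  155→169: 14 bp
  169→7 (wrap): 173-169+7 = 11 bp

[6,9,9,9,9,10,11,11,12,13,14,16,18,26]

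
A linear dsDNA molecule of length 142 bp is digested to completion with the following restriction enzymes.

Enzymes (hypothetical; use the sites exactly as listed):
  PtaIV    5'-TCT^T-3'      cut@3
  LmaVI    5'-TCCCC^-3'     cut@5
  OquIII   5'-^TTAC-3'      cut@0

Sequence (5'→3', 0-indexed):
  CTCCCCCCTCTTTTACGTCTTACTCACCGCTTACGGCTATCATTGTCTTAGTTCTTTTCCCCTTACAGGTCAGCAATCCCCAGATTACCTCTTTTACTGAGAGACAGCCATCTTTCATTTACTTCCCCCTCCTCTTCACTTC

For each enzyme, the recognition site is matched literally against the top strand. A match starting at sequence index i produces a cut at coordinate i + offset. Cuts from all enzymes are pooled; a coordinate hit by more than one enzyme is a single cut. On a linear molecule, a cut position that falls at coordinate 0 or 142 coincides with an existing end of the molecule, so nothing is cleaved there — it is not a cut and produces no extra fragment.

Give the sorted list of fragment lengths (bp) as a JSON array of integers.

[1,1,1,3,5,5,6,7,7,7,7,7,8,10,10,18,19,20]

Scan for sites:
  PtaIV TCTT/3: at [8, 17, 45, 52, 89, 110, 132] ⇒ [11, 20, 48, 55, 92, 113, 135]
  LmaVI TCCCC/5: at [1, 57, 76, 123] ⇒ [6, 62, 81, 128]
  OquIII TTAC/0: at [12, 19, 30, 62, 84, 93, 118] ⇒ [12, 19, 30, 62, 84, 93, 118]

Pooled cuts: [6, 11, 12, 19, 20, 30, 48, 55, 62, 81, 84, 92, 93, 113, 118, 128, 135]

Fragment lengths:
  [0,6): 6 bp
  [6,11): 5 bp
  [11,12): 1 bp
  [12,19): 7 bp
  [19,20): 1 bp
  [20,30): 10 bp
  [30,48): 18 bp
  [48,55): 7 bp
  [55,62): 7 bp
  [62,81): 19 bp
  [81,84): 3 bp
  [84,92): 8 bp
  [92,93): 1 bp
  [93,113): 20 bp
  [113,118): 5 bp
  [118,128): 10 bp
  [128,135): 7 bp
  [135,142): 7 bp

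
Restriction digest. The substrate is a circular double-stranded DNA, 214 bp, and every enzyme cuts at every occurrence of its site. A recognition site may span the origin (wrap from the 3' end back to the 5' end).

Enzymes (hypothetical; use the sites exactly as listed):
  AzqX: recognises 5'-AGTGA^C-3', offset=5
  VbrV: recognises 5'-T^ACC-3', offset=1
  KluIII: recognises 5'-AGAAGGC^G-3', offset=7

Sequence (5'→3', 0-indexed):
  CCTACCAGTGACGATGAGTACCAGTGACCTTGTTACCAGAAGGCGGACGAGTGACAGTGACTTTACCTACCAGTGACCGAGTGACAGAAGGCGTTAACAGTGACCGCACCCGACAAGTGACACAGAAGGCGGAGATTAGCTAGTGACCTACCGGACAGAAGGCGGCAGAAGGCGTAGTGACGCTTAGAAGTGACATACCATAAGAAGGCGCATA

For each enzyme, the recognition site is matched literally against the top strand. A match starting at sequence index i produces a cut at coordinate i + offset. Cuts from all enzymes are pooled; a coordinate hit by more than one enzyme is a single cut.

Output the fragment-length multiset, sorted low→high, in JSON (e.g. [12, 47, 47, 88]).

Scan for sites:
  AzqX (AGTGAC, off=5): starts [6, 22, 49, 55, 71, 79, 98, 115, 141, 175, 188] → cuts [11, 27, 54, 60, 76, 84, 103, 120, 146, 180, 193]
  VbrV (TACC, off=1): starts [2, 18, 33, 63, 67, 148, 195, 212] → cuts [3, 19, 34, 64, 68, 149, 196, 213]
  KluIII (AGAAGGCG, off=7): starts [37, 85, 123, 156, 166, 202] → cuts [44, 92, 130, 163, 173, 209]

Pooled cuts: [3, 11, 19, 27, 34, 44, 54, 60, 64, 68, 76, 84, 92, 103, 120, 130, 146, 149, 163, 173, 180, 193, 196, 209, 213]

Fragment lengths:
  3→11: 8 bp
  11→19: 8 bp
  19→27: 8 bp
  27→34: 7 bp
  34→44: 10 bp
  44→54: 10 bp
  54→60: 6 bp
  60→64: 4 bp
  64→68: 4 bp
  68→76: 8 bp
  76→84: 8 bp
  84→92: 8 bp
  92→103: 11 bp
  103→120: 17 bp
  120→130: 10 bp
  130→146: 16 bp
  146→149: 3 bp
  149→163: 14 bp
  163→173: 10 bp
  173→180: 7 bp
  180→193: 13 bp
  193→196: 3 bp
  196→209: 13 bp
  209→213: 4 bp
  213→3 (wrap): 214-213+3 = 4 bp

[3,3,4,4,4,4,6,7,7,8,8,8,8,8,8,10,10,10,10,11,13,13,14,16,17]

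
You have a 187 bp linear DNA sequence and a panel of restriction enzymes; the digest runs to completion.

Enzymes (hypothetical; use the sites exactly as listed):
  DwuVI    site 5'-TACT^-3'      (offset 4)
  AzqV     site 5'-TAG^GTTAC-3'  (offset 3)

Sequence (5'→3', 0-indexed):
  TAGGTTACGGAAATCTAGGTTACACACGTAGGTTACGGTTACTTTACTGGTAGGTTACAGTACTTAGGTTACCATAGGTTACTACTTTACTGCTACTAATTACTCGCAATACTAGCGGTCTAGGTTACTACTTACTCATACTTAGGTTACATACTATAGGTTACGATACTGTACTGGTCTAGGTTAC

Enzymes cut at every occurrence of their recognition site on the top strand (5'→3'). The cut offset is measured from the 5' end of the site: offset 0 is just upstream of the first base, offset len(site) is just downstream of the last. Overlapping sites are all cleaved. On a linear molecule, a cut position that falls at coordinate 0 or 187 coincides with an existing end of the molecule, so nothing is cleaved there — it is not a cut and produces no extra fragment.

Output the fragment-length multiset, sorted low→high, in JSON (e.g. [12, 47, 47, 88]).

Per-enzyme occurrences:
  DwuVI TACT/4: at [39, 44, 60, 79, 82, 87, 93, 100, 109, 125, 128, 132, 138, 151, 166, 171] ⇒ [43, 48, 64, 83, 86, 91, 97, 104, 113, 129, 132, 136, 142, 155, 170, 175]
  AzqV TAGGTTAC/3: at [0, 15, 28, 50, 64, 74, 120, 142, 156, 179] ⇒ [3, 18, 31, 53, 67, 77, 123, 145, 159, 182]

Pooled cuts: [3, 18, 31, 43, 48, 53, 64, 67, 77, 83, 86, 91, 97, 104, 113, 123, 129, 132, 136, 142, 145, 155, 159, 170, 175, 182]

Fragment lengths:
  [0,3): 3 bp
  [3,18): 15 bp
  [18,31): 13 bp
  [31,43): 12 bp
  [43,48): 5 bp
  [48,53): 5 bp
  [53,64): 11 bp
  [64,67): 3 bp
  [67,77): 10 bp
  [77,83): 6 bp
  [83,86): 3 bp
  [86,91): 5 bp
  [91,97): 6 bp
  [97,104): 7 bp
  [104,113): 9 bp
  [113,123): 10 bp
  [123,129): 6 bp
  [129,132): 3 bp
  [132,136): 4 bp
  [136,142): 6 bp
  [142,145): 3 bp
  [145,155): 10 bp
  [155,159): 4 bp
  [159,170): 11 bp
  [170,175): 5 bp
  [175,182): 7 bp
  [182,187): 5 bp

[3,3,3,3,3,4,4,5,5,5,5,5,6,6,6,6,7,7,9,10,10,10,11,11,12,13,15]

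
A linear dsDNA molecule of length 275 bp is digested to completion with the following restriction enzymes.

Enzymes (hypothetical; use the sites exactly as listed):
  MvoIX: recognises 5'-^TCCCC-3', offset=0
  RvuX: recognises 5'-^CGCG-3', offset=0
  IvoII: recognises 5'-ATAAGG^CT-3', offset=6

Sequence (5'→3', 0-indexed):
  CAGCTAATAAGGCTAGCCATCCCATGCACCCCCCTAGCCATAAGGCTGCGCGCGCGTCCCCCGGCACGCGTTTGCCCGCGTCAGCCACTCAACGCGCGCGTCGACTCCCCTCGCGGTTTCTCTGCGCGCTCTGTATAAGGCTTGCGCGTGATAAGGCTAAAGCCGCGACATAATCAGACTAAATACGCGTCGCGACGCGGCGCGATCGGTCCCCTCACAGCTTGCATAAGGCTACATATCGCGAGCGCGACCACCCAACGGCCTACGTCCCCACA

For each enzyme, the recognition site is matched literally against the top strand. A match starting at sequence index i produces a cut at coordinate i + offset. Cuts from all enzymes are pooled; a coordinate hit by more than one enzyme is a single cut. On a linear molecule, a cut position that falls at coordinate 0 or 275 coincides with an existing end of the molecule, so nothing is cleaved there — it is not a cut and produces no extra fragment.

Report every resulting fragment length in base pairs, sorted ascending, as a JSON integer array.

Per-enzyme occurrences:
  MvoIX (TCCCC, off=0): starts [56, 105, 209, 267] → cuts [56, 105, 209, 267]
  RvuX (CGCG, off=0): starts [48, 50, 52, 66, 76, 92, 94, 96, 111, 124, 144, 163, 185, 190, 195, 200, 239, 245] → cuts [48, 50, 52, 66, 76, 92, 94, 96, 111, 124, 144, 163, 185, 190, 195, 200, 239, 245]
  IvoII (ATAAGGCT, off=6): starts [6, 39, 134, 150, 225] → cuts [12, 45, 140, 156, 231]

All cut coordinates (distinct, sorted): [12, 45, 48, 50, 52, 56, 66, 76, 92, 94, 96, 105, 111, 124, 140, 144, 156, 163, 185, 190, 195, 200, 209, 231, 239, 245, 267]

Fragments:
  [0,12): 12 bp
  [12,45): 33 bp
  [45,48): 3 bp
  [48,50): 2 bp
  [50,52): 2 bp
  [52,56): 4 bp
  [56,66): 10 bp
  [66,76): 10 bp
  [76,92): 16 bp
  [92,94): 2 bp
  [94,96): 2 bp
  [96,105): 9 bp
  [105,111): 6 bp
  [111,124): 13 bp
  [124,140): 16 bp
  [140,144): 4 bp
  [144,156): 12 bp
  [156,163): 7 bp
  [163,185): 22 bp
  [185,190): 5 bp
  [190,195): 5 bp
  [195,200): 5 bp
  [200,209): 9 bp
  [209,231): 22 bp
  [231,239): 8 bp
  [239,245): 6 bp
  [245,267): 22 bp
  [267,275): 8 bp

[2,2,2,2,3,4,4,5,5,5,6,6,7,8,8,9,9,10,10,12,12,13,16,16,22,22,22,33]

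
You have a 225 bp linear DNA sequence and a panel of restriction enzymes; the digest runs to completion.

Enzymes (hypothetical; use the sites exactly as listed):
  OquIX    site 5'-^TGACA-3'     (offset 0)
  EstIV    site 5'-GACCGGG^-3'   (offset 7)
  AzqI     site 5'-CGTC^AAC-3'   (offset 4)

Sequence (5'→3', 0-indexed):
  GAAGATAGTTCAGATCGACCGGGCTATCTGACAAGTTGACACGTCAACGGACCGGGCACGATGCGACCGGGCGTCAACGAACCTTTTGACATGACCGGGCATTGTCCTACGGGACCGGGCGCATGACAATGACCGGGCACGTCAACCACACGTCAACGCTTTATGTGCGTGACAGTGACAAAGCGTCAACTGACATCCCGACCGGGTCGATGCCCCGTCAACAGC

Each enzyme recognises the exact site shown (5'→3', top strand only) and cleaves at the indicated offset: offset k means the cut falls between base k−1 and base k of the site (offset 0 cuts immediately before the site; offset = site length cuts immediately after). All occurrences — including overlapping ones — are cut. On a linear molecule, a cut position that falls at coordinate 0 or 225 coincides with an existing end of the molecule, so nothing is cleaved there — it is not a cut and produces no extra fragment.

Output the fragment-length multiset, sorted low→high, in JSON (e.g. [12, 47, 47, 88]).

[3,4,4,5,6,6,6,8,9,11,11,11,12,13,13,14,15,15,16,20,23]

Site scan:
  OquIX TGACA/0: at [28, 36, 86, 123, 169, 175, 190] ⇒ [28, 36, 86, 123, 169, 175, 190]
  EstIV GACCGGG/7: at [16, 49, 64, 92, 112, 130, 199] ⇒ [23, 56, 71, 99, 119, 137, 206]
  AzqI CGTCAAC/4: at [41, 71, 139, 150, 183, 215] ⇒ [45, 75, 143, 154, 187, 219]

Pooled cuts: [23, 28, 36, 45, 56, 71, 75, 86, 99, 119, 123, 137, 143, 154, 169, 175, 187, 190, 206, 219]

Fragment lengths:
  [0,23): 23 bp
  [23,28): 5 bp
  [28,36): 8 bp
  [36,45): 9 bp
  [45,56): 11 bp
  [56,71): 15 bp
  [71,75): 4 bp
  [75,86): 11 bp
  [86,99): 13 bp
  [99,119): 20 bp
  [119,123): 4 bp
  [123,137): 14 bp
  [137,143): 6 bp
  [143,154): 11 bp
  [154,169): 15 bp
  [169,175): 6 bp
  [175,187): 12 bp
  [187,190): 3 bp
  [190,206): 16 bp
  [206,219): 13 bp
  [219,225): 6 bp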